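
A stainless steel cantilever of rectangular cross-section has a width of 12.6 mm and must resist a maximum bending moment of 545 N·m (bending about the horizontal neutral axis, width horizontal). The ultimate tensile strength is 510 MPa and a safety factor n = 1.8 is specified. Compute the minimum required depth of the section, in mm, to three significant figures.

h = 30.3 mm

σ_allow = 510/1.8 = 283.3 MPa.
For a rectangular section σ = 6M/(bh²), so h² = 6M/(b σ_allow) = 6×545000/(12.6×283.3) = 916.0 mm².
h = 30.26 mm.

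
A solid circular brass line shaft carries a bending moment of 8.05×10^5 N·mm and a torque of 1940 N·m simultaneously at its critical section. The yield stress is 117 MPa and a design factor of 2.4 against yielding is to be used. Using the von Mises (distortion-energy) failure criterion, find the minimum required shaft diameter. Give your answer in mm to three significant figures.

d = 73.0 mm

σ_allow = σ_y/n = 117/2.4 = 48.75 MPa.
For a solid shaft σ_b = 32M/(πd³) and τ = 16T/(πd³), so the von Mises stress is σ' = (16/πd³)·√(4M²+3T²).
√(4M²+3T²) = √(4×(805000)² + 3×(1.940×10^6)²) = 3.726×10^6 N·mm.
d³ = 16×3.726×10^6/(π×48.75) = 389300 mm³.
d = 73.01 mm.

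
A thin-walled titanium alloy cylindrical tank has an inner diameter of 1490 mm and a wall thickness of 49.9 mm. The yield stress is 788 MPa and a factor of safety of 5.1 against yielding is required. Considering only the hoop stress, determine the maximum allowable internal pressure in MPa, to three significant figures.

p_allow = 10.3 MPa

σ_allow = 788/5.1 = 154.5 MPa.
σ_h = pD/(2t) → p_allow = 2σ_allow t/D = 2×154.5×49.9/1490 = 10.35 MPa.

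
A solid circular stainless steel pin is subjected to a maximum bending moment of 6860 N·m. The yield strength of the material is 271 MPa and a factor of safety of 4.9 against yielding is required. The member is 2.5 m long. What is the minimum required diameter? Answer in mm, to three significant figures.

σ_allow = 271/4.9 = 55.31 MPa.
For a solid circular section σ = 32M/(πd³), so d³ = 32M/(π σ_allow) = 32×6860000/(π×55.31) = 1.263×10^6 mm³.
d = 108.1 mm.

d = 108 mm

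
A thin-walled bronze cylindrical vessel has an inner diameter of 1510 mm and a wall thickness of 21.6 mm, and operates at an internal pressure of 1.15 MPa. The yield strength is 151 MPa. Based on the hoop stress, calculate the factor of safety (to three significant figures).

n = 3.76

σ_h = pD/(2t) = 1.15×1510/(2×21.6) = 40.20 MPa.
n = 151/40.20 = 3.757.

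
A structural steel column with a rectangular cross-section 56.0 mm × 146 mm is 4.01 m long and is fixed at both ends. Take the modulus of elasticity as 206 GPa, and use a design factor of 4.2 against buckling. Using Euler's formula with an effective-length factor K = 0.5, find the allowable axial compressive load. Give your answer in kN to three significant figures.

Buckling occurs about the weak axis: I_min = h·b³/12 = 146×56.0³/12 = 2.137×10^6 mm⁴ (b = 56.0 mm is the smaller dimension).
Effective length L_e = KL = 0.5×4.01 m = 2005 mm.
Euler critical load P_cr = π²EI/L_e² = π²×206000×2.137×10^6/2005² = 1.081×10^6 N.
P_allow = P_cr/n = 1.081×10^6/4.2 = 257300 N.

P_allow = 257 kN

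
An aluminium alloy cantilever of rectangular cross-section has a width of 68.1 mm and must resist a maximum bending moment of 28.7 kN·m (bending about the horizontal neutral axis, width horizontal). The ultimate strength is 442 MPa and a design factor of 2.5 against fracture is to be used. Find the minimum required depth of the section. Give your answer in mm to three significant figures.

σ_allow = 442/2.5 = 176.8 MPa.
For a rectangular section σ = 6M/(bh²), so h² = 6M/(b σ_allow) = 6×2.8700×10^7/(68.1×176.8) = 14300 mm².
h = 119.6 mm.

h = 120 mm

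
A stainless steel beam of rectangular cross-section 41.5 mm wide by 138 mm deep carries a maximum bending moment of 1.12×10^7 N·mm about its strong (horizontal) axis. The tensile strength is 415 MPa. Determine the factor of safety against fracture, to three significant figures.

n = 4.88

Section modulus S = bh²/6 = 41.5×138²/6 = 131700 mm³.
σ = M/S = 1.1200×10^7/131700 = 85.03 MPa.
n = 415/85.03 = 4.881.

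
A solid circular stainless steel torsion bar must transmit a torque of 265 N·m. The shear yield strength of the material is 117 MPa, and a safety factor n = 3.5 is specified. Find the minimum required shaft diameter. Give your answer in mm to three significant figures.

Allowable shear stress τ_allow = 117/3.5 = 33.43 MPa.
For a solid shaft τ = 16T/(πd³), so d³ = 16T/(π τ_allow) = 16×265000/(π×33.43) = 40370 mm³.
d = (40370)^(1/3) = 34.31 mm.

d = 34.3 mm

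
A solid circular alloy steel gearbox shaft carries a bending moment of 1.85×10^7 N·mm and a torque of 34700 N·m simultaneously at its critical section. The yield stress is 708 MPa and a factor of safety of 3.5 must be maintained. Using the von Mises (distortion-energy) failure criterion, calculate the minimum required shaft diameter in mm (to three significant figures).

d = 121 mm

σ_allow = σ_y/n = 708/3.5 = 202.3 MPa.
For a solid shaft σ_b = 32M/(πd³) and τ = 16T/(πd³), so the von Mises stress is σ' = (16/πd³)·√(4M²+3T²).
√(4M²+3T²) = √(4×(1.850×10^7)² + 3×(3.470×10^7)²) = 7.058×10^7 N·mm.
d³ = 16×7.058×10^7/(π×202.3) = 1.777×10^6 mm³.
d = 121.1 mm.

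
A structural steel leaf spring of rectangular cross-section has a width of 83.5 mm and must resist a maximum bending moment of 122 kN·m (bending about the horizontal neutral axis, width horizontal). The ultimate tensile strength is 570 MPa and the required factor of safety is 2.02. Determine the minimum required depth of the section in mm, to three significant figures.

h = 176 mm

σ_allow = 570/2.02 = 282.2 MPa.
For a rectangular section σ = 6M/(bh²), so h² = 6M/(b σ_allow) = 6×1.2200×10^8/(83.5×282.2) = 31070 mm².
h = 176.3 mm.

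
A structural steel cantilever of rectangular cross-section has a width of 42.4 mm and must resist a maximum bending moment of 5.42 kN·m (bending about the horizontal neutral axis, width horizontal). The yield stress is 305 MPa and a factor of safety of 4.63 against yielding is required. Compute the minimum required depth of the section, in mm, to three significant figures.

h = 108 mm

σ_allow = 305/4.63 = 65.87 MPa.
For a rectangular section σ = 6M/(bh²), so h² = 6M/(b σ_allow) = 6×5420000/(42.4×65.87) = 11640 mm².
h = 107.9 mm.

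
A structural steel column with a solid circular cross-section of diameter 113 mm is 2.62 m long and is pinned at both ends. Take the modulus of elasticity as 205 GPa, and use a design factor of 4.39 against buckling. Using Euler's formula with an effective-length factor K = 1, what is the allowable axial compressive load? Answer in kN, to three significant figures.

P_allow = 537 kN

I = πd⁴/64 = π×113⁴/64 = 8.004×10^6 mm⁴.
Effective length L_e = KL = 1×2.62 m = 2620 mm.
Euler critical load P_cr = π²EI/L_e² = π²×205000×8.004×10^6/2620² = 2.359×10^6 N.
P_allow = P_cr/n = 2.359×10^6/4.39 = 537400 N.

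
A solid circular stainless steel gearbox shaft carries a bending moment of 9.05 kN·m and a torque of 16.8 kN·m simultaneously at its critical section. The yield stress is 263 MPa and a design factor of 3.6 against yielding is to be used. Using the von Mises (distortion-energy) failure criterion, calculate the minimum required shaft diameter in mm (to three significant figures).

d = 134 mm

σ_allow = σ_y/n = 263/3.6 = 73.06 MPa.
For a solid shaft σ_b = 32M/(πd³) and τ = 16T/(πd³), so the von Mises stress is σ' = (16/πd³)·√(4M²+3T²).
√(4M²+3T²) = √(4×(9.050×10^6)² + 3×(1.680×10^7)²) = 3.427×10^7 N·mm.
d³ = 16×3.427×10^7/(π×73.06) = 2.389×10^6 mm³.
d = 133.7 mm.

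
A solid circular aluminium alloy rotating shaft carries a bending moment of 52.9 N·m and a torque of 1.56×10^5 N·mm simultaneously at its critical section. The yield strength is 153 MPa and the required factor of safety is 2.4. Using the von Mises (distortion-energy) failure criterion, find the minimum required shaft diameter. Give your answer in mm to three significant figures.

d = 28.5 mm

σ_allow = σ_y/n = 153/2.4 = 63.75 MPa.
For a solid shaft σ_b = 32M/(πd³) and τ = 16T/(πd³), so the von Mises stress is σ' = (16/πd³)·√(4M²+3T²).
√(4M²+3T²) = √(4×(52900)² + 3×(156000)²) = 290200 N·mm.
d³ = 16×290200/(π×63.75) = 23180 mm³.
d = 28.51 mm.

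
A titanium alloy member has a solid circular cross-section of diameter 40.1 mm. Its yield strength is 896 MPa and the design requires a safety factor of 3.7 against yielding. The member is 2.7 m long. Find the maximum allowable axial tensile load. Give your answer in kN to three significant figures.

F_allow = 306 kN

σ_allow = 896/3.7 = 242.2 MPa.
A = πd²/4 = π×40.1²/4 = 1263 mm².
F_allow = σ_allow × A = 242.2×1263 = 305800 N.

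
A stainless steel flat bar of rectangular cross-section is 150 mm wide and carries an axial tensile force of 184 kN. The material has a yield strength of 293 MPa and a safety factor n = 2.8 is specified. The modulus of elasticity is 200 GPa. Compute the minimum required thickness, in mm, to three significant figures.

σ_allow = 293/2.8 = 104.6 MPa.
Required area A = F/σ_allow = 184000/104.6 = 1758 mm².
t = A/w = 1758/150 = 11.72 mm.

t = 11.7 mm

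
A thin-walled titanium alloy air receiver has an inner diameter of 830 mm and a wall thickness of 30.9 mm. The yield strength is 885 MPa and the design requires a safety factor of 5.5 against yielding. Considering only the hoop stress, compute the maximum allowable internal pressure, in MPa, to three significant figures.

p_allow = 12.0 MPa

σ_allow = 885/5.5 = 160.9 MPa.
σ_h = pD/(2t) → p_allow = 2σ_allow t/D = 2×160.9×30.9/830 = 11.98 MPa.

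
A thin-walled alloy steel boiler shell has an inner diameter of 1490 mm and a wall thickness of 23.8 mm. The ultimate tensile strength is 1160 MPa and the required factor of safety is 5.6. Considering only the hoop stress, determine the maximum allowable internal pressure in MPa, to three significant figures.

σ_allow = 1160/5.6 = 207.1 MPa.
σ_h = pD/(2t) → p_allow = 2σ_allow t/D = 2×207.1×23.8/1490 = 6.617 MPa.

p_allow = 6.62 MPa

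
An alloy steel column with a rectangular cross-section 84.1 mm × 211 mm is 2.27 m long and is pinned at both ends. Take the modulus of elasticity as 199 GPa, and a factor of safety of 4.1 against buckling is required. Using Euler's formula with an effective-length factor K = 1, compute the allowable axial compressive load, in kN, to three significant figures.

Buckling occurs about the weak axis: I_min = h·b³/12 = 211×84.1³/12 = 1.046×10^7 mm⁴ (b = 84.1 mm is the smaller dimension).
Effective length L_e = KL = 1×2.27 m = 2270 mm.
Euler critical load P_cr = π²EI/L_e² = π²×199000×1.046×10^7/2270² = 3.986×10^6 N.
P_allow = P_cr/n = 3.986×10^6/4.1 = 972300 N.

P_allow = 972 kN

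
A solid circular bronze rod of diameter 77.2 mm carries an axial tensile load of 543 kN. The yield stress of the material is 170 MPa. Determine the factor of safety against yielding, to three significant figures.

n = 1.47

A = πd²/4 = 4681 mm².
σ = F/A = 543000/4681 = 116.0 MPa.
n = 170/116.0 = 1.465.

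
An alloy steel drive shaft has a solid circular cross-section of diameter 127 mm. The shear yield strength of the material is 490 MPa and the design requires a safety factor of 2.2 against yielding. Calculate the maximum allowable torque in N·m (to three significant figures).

τ_allow = 490/2.2 = 222.7 MPa.
For a solid shaft T_allow = τ_allow·πd³/16; πd³/16 = π×127³/16 = 402200 mm³.
T_allow = 222.7×402200 = 8.958×10^7 N·mm = 89580 N·m.

T_allow = 89600 N·m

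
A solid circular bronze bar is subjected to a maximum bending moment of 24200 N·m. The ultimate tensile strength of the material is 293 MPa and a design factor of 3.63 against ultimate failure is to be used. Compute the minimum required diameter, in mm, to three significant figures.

σ_allow = 293/3.63 = 80.72 MPa.
For a solid circular section σ = 32M/(πd³), so d³ = 32M/(π σ_allow) = 32×2.4200×10^7/(π×80.72) = 3.054×10^6 mm³.
d = 145.1 mm.

d = 145 mm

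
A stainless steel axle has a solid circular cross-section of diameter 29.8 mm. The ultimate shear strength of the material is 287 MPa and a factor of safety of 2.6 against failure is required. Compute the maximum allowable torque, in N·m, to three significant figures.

T_allow = 574 N·m

τ_allow = 287/2.6 = 110.4 MPa.
For a solid shaft T_allow = τ_allow·πd³/16; πd³/16 = π×29.8³/16 = 5196 mm³.
T_allow = 110.4×5196 = 573600 N·mm = 573.6 N·m.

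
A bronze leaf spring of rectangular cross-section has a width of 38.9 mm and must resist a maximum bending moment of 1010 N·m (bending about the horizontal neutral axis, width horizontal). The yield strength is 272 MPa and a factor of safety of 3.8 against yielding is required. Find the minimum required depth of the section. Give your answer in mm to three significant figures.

h = 46.7 mm

σ_allow = 272/3.8 = 71.58 MPa.
For a rectangular section σ = 6M/(bh²), so h² = 6M/(b σ_allow) = 6×1010000/(38.9×71.58) = 2176 mm².
h = 46.65 mm.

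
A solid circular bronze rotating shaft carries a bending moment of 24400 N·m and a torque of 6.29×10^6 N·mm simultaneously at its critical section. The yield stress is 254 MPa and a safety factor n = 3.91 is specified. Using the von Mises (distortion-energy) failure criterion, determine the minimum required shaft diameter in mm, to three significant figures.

d = 158 mm

σ_allow = σ_y/n = 254/3.91 = 64.96 MPa.
For a solid shaft σ_b = 32M/(πd³) and τ = 16T/(πd³), so the von Mises stress is σ' = (16/πd³)·√(4M²+3T²).
√(4M²+3T²) = √(4×(2.440×10^7)² + 3×(6.290×10^6)²) = 5.000×10^7 N·mm.
d³ = 16×5.000×10^7/(π×64.96) = 3.920×10^6 mm³.
d = 157.7 mm.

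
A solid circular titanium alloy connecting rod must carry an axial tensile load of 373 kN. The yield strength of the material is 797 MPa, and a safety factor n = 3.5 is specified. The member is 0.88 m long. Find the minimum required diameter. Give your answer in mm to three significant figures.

Allowable stress σ_allow = 797/3.5 = 227.7 MPa.
Required area A = F/σ_allow = 373000/227.7 = 1638 mm².
A = πd²/4 → d = √(4A/π) = 45.67 mm.

d = 45.7 mm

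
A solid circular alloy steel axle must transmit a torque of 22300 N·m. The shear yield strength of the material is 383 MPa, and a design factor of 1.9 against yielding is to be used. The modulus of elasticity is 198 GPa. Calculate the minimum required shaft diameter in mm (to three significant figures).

Allowable shear stress τ_allow = 383/1.9 = 201.6 MPa.
For a solid shaft τ = 16T/(πd³), so d³ = 16T/(π τ_allow) = 16×2.2300×10^7/(π×201.6) = 563400 mm³.
d = (563400)^(1/3) = 82.59 mm.

d = 82.6 mm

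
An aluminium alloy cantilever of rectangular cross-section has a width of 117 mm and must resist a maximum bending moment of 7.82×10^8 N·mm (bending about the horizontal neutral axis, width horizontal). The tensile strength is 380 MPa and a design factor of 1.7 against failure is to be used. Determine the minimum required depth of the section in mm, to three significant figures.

h = 424 mm

σ_allow = 380/1.7 = 223.5 MPa.
For a rectangular section σ = 6M/(bh²), so h² = 6M/(b σ_allow) = 6×7.8200×10^8/(117×223.5) = 179400 mm².
h = 423.6 mm.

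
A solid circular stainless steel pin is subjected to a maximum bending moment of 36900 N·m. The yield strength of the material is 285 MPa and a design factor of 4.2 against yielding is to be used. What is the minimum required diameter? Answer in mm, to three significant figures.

σ_allow = 285/4.2 = 67.86 MPa.
For a solid circular section σ = 32M/(πd³), so d³ = 32M/(π σ_allow) = 32×3.6900×10^7/(π×67.86) = 5.539×10^6 mm³.
d = 176.9 mm.

d = 177 mm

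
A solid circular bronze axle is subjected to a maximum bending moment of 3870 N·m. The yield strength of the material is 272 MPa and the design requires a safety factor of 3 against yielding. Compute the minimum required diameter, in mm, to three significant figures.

d = 75.8 mm

σ_allow = 272/3 = 90.67 MPa.
For a solid circular section σ = 32M/(πd³), so d³ = 32M/(π σ_allow) = 32×3870000/(π×90.67) = 434800 mm³.
d = 75.76 mm.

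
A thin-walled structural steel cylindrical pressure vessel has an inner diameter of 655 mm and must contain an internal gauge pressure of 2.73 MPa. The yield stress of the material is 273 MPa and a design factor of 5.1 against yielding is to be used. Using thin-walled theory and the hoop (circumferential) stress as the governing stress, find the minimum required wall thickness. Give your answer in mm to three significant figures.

σ_allow = 273/5.1 = 53.53 MPa.
Hoop stress σ_h = pD/(2t), so t = pD/(2σ_allow) = 2.73×655/(2×53.53) = 16.70 mm.

t = 16.7 mm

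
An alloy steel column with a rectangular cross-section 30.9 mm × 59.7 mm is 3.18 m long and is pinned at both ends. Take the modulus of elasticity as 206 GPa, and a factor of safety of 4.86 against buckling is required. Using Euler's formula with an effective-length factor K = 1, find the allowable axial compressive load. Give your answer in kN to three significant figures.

Buckling occurs about the weak axis: I_min = h·b³/12 = 59.7×30.9³/12 = 146800 mm⁴ (b = 30.9 mm is the smaller dimension).
Effective length L_e = KL = 1×3.18 m = 3180 mm.
Euler critical load P_cr = π²EI/L_e² = π²×206000×146800/3180² = 29510 N.
P_allow = P_cr/n = 29510/4.86 = 6072 N.

P_allow = 6.07 kN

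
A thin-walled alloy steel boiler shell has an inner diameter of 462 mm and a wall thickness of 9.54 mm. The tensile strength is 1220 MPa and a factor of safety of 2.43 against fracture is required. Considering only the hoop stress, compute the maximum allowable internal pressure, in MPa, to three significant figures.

p_allow = 20.7 MPa

σ_allow = 1220/2.43 = 502.1 MPa.
σ_h = pD/(2t) → p_allow = 2σ_allow t/D = 2×502.1×9.54/462 = 20.73 MPa.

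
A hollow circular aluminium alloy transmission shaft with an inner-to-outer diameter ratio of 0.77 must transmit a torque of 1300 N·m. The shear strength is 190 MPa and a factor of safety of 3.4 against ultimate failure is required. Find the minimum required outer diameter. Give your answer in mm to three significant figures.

τ_allow = 190/3.4 = 55.88 MPa.
For a hollow shaft τ = 16T/[πd_o³(1−k⁴)] with k = 0.77, so 1−k⁴ = 0.6485.
d_o³ = 16T/[π τ_allow (1−k⁴)] = 16×1300000/(π×55.88×0.6485) = 182700 mm³.
d_o = 56.74 mm.

d_o = 56.7 mm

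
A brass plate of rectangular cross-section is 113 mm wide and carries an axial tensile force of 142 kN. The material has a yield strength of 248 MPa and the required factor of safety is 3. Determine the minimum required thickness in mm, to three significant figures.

σ_allow = 248/3 = 82.67 MPa.
Required area A = F/σ_allow = 142000/82.67 = 1718 mm².
t = A/w = 1718/113 = 15.20 mm.

t = 15.2 mm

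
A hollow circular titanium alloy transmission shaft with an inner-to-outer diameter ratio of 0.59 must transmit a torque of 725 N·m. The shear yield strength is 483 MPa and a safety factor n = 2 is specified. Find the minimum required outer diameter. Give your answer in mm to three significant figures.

τ_allow = 483/2 = 241.5 MPa.
For a hollow shaft τ = 16T/[πd_o³(1−k⁴)] with k = 0.59, so 1−k⁴ = 0.8788.
d_o³ = 16T/[π τ_allow (1−k⁴)] = 16×725000/(π×241.5×0.8788) = 17400 mm³.
d_o = 25.91 mm.

d_o = 25.9 mm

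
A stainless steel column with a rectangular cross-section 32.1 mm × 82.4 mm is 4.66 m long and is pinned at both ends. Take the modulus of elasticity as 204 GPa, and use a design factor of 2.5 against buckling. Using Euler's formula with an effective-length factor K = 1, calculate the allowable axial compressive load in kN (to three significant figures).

P_allow = 8.42 kN

Buckling occurs about the weak axis: I_min = h·b³/12 = 82.4×32.1³/12 = 227100 mm⁴ (b = 32.1 mm is the smaller dimension).
Effective length L_e = KL = 1×4.66 m = 4660 mm.
Euler critical load P_cr = π²EI/L_e² = π²×204000×227100/4660² = 21060 N.
P_allow = P_cr/n = 21060/2.5 = 8423 N.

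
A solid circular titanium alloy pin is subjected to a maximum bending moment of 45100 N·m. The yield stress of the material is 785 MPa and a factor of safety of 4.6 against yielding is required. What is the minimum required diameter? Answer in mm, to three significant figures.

σ_allow = 785/4.6 = 170.7 MPa.
For a solid circular section σ = 32M/(πd³), so d³ = 32M/(π σ_allow) = 32×4.5100×10^7/(π×170.7) = 2.692×10^6 mm³.
d = 139.1 mm.

d = 139 mm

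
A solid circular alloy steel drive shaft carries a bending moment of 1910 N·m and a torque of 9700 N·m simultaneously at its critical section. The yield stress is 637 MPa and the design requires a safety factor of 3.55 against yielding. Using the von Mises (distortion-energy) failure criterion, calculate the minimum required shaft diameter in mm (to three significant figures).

d = 78.8 mm

σ_allow = σ_y/n = 637/3.55 = 179.4 MPa.
For a solid shaft σ_b = 32M/(πd³) and τ = 16T/(πd³), so the von Mises stress is σ' = (16/πd³)·√(4M²+3T²).
√(4M²+3T²) = √(4×(1.910×10^6)² + 3×(9.700×10^6)²) = 1.723×10^7 N·mm.
d³ = 16×1.723×10^7/(π×179.4) = 489000 mm³.
d = 78.79 mm.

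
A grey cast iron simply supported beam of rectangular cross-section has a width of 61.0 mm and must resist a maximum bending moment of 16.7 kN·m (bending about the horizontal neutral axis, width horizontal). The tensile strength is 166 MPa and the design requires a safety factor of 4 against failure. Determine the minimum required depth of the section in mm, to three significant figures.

σ_allow = 166/4 = 41.50 MPa.
For a rectangular section σ = 6M/(bh²), so h² = 6M/(b σ_allow) = 6×1.6700×10^7/(61.0×41.50) = 39580 mm².
h = 199.0 mm.

h = 199 mm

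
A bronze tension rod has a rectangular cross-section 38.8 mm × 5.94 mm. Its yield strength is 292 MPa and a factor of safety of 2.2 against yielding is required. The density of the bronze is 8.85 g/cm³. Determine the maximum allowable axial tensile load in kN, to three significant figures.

σ_allow = 292/2.2 = 132.7 MPa.
A = 38.8×5.94 = 230.5 mm².
F_allow = σ_allow × A = 132.7×230.5 = 30590 N.

F_allow = 30.6 kN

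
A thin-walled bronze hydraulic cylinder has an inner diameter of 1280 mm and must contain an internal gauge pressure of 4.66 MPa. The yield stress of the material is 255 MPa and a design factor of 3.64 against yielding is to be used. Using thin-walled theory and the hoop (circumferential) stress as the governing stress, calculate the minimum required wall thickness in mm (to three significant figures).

σ_allow = 255/3.64 = 70.05 MPa.
Hoop stress σ_h = pD/(2t), so t = pD/(2σ_allow) = 4.66×1280/(2×70.05) = 42.57 mm.

t = 42.6 mm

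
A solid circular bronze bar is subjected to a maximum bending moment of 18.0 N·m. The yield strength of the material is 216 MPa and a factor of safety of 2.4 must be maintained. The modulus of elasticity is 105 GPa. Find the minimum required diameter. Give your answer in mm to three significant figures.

d = 12.7 mm

σ_allow = 216/2.4 = 90.00 MPa.
For a solid circular section σ = 32M/(πd³), so d³ = 32M/(π σ_allow) = 32×18000/(π×90.00) = 2037 mm³.
d = 12.68 mm.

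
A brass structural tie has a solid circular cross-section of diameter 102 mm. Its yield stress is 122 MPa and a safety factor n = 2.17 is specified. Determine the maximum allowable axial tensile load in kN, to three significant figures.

σ_allow = 122/2.17 = 56.22 MPa.
A = πd²/4 = π×102²/4 = 8171 mm².
F_allow = σ_allow × A = 56.22×8171 = 459400 N.

F_allow = 459 kN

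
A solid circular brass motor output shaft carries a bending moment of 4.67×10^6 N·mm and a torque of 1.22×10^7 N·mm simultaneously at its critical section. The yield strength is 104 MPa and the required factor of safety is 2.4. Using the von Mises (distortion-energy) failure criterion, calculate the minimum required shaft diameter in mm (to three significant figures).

d = 140 mm

σ_allow = σ_y/n = 104/2.4 = 43.33 MPa.
For a solid shaft σ_b = 32M/(πd³) and τ = 16T/(πd³), so the von Mises stress is σ' = (16/πd³)·√(4M²+3T²).
√(4M²+3T²) = √(4×(4.670×10^6)² + 3×(1.220×10^7)²) = 2.310×10^7 N·mm.
d³ = 16×2.310×10^7/(π×43.33) = 2.715×10^6 mm³.
d = 139.5 mm.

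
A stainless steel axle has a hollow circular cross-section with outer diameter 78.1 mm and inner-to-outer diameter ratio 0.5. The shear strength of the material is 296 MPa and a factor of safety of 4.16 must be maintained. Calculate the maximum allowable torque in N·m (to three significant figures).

T_allow = 6240 N·m

τ_allow = 296/4.16 = 71.15 MPa.
For a hollow shaft T_allow = τ_allow·πd_o³(1−k⁴)/16 with 1−k⁴ = 0.9375, so πd_o³(1−k⁴)/16 = 87690 mm³.
T_allow = 71.15×87690 = 6.240×10^6 N·mm = 6240 N·m.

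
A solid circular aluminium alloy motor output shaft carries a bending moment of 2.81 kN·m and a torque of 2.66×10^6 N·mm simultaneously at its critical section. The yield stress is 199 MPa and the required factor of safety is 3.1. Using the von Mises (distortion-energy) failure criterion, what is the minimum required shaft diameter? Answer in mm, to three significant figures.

d = 83.2 mm

σ_allow = σ_y/n = 199/3.1 = 64.19 MPa.
For a solid shaft σ_b = 32M/(πd³) and τ = 16T/(πd³), so the von Mises stress is σ' = (16/πd³)·√(4M²+3T²).
√(4M²+3T²) = √(4×(2.810×10^6)² + 3×(2.660×10^6)²) = 7.267×10^6 N·mm.
d³ = 16×7.267×10^6/(π×64.19) = 576600 mm³.
d = 83.23 mm.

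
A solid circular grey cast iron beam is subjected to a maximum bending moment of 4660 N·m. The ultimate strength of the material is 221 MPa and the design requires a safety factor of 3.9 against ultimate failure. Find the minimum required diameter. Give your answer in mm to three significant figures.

σ_allow = 221/3.9 = 56.67 MPa.
For a solid circular section σ = 32M/(πd³), so d³ = 32M/(π σ_allow) = 32×4660000/(π×56.67) = 837600 mm³.
d = 94.27 mm.

d = 94.3 mm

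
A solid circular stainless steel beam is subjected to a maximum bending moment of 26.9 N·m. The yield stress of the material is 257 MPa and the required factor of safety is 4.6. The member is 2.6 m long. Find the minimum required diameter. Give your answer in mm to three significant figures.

d = 17.0 mm

σ_allow = 257/4.6 = 55.87 MPa.
For a solid circular section σ = 32M/(πd³), so d³ = 32M/(π σ_allow) = 32×26900/(π×55.87) = 4904 mm³.
d = 16.99 mm.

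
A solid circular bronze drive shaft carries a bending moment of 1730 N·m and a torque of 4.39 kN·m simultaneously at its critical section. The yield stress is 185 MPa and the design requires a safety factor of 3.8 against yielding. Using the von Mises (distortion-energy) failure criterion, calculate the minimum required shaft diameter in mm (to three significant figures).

σ_allow = σ_y/n = 185/3.8 = 48.68 MPa.
For a solid shaft σ_b = 32M/(πd³) and τ = 16T/(πd³), so the von Mises stress is σ' = (16/πd³)·√(4M²+3T²).
√(4M²+3T²) = √(4×(1.730×10^6)² + 3×(4.390×10^6)²) = 8.354×10^6 N·mm.
d³ = 16×8.354×10^6/(π×48.68) = 873900 mm³.
d = 95.61 mm.

d = 95.6 mm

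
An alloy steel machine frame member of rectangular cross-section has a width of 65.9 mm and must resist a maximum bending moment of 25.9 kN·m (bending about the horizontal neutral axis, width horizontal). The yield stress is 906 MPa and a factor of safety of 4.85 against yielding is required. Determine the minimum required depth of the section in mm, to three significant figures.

h = 112 mm

σ_allow = 906/4.85 = 186.8 MPa.
For a rectangular section σ = 6M/(bh²), so h² = 6M/(b σ_allow) = 6×2.5900×10^7/(65.9×186.8) = 12620 mm².
h = 112.4 mm.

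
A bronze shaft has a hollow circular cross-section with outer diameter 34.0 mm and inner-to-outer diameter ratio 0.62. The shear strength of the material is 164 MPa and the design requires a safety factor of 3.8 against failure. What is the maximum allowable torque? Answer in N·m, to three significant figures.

τ_allow = 164/3.8 = 43.16 MPa.
For a hollow shaft T_allow = τ_allow·πd_o³(1−k⁴)/16 with 1−k⁴ = 0.8522, so πd_o³(1−k⁴)/16 = 6577 mm³.
T_allow = 43.16×6577 = 283800 N·mm = 283.8 N·m.

T_allow = 284 N·m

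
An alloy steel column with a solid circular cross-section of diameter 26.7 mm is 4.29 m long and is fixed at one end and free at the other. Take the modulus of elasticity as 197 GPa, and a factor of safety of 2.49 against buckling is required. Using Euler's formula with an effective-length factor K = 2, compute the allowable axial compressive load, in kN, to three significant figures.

P_allow = 0.265 kN

I = πd⁴/64 = π×26.7⁴/64 = 24950 mm⁴.
Effective length L_e = KL = 2×4.29 m = 8580 mm.
Euler critical load P_cr = π²EI/L_e² = π²×197000×24950/8580² = 658.9 N.
P_allow = P_cr/n = 658.9/2.49 = 264.6 N.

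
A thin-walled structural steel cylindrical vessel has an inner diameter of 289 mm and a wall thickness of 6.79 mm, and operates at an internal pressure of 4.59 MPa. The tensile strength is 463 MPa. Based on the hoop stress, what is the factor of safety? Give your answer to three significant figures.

n = 4.74

σ_h = pD/(2t) = 4.59×289/(2×6.79) = 97.68 MPa.
n = 463/97.68 = 4.740.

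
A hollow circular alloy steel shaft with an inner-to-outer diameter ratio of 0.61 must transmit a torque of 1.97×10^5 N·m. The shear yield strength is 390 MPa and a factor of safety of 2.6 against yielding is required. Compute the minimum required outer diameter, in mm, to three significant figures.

d_o = 198 mm

τ_allow = 390/2.6 = 150.0 MPa.
For a hollow shaft τ = 16T/[πd_o³(1−k⁴)] with k = 0.61, so 1−k⁴ = 0.8615.
d_o³ = 16T/[π τ_allow (1−k⁴)] = 16×1.9700×10^8/(π×150.0×0.8615) = 7.764×10^6 mm³.
d_o = 198.0 mm.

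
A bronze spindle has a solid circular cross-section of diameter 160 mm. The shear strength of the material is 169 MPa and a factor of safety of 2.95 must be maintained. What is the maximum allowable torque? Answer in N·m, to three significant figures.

τ_allow = 169/2.95 = 57.29 MPa.
For a solid shaft T_allow = τ_allow·πd³/16; πd³/16 = π×160³/16 = 804200 mm³.
T_allow = 57.29×804200 = 4.607×10^7 N·mm = 46070 N·m.

T_allow = 46100 N·m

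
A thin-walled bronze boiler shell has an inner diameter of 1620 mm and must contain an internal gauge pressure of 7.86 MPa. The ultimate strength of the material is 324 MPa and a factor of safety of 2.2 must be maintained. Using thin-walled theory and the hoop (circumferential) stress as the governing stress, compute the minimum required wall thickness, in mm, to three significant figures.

σ_allow = 324/2.2 = 147.3 MPa.
Hoop stress σ_h = pD/(2t), so t = pD/(2σ_allow) = 7.86×1620/(2×147.3) = 43.23 mm.

t = 43.2 mm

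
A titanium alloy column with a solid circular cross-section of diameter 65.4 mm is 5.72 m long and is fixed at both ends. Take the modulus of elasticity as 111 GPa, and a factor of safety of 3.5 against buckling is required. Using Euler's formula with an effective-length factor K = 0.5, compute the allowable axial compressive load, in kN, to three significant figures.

P_allow = 34.4 kN

I = πd⁴/64 = π×65.4⁴/64 = 898000 mm⁴.
Effective length L_e = KL = 0.5×5.72 m = 2860 mm.
Euler critical load P_cr = π²EI/L_e² = π²×111000×898000/2860² = 120300 N.
P_allow = P_cr/n = 120300/3.5 = 34360 N.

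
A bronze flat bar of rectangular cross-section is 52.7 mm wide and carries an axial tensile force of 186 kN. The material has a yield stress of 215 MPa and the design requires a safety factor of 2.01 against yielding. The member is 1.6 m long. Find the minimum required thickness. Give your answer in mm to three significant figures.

σ_allow = 215/2.01 = 107.0 MPa.
Required area A = F/σ_allow = 186000/107.0 = 1739 mm².
t = A/w = 1739/52.7 = 33.00 mm.

t = 33.0 mm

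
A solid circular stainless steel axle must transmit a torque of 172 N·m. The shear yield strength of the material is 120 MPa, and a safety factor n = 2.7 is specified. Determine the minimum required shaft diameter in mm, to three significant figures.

Allowable shear stress τ_allow = 120/2.7 = 44.44 MPa.
For a solid shaft τ = 16T/(πd³), so d³ = 16T/(π τ_allow) = 16×172000/(π×44.44) = 19710 mm³.
d = (19710)^(1/3) = 27.01 mm.

d = 27.0 mm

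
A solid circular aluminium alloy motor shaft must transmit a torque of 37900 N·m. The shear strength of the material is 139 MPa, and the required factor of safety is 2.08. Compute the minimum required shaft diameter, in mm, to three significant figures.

d = 142 mm

Allowable shear stress τ_allow = 139/2.08 = 66.83 MPa.
For a solid shaft τ = 16T/(πd³), so d³ = 16T/(π τ_allow) = 16×3.7900×10^7/(π×66.83) = 2.888×10^6 mm³.
d = (2.888×10^6)^(1/3) = 142.4 mm.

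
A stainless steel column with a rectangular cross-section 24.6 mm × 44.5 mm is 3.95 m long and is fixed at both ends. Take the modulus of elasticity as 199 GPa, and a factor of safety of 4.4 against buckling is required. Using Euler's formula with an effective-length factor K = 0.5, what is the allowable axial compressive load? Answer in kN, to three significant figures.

Buckling occurs about the weak axis: I_min = h·b³/12 = 44.5×24.6³/12 = 55210 mm⁴ (b = 24.6 mm is the smaller dimension).
Effective length L_e = KL = 0.5×3.95 m = 1975 mm.
Euler critical load P_cr = π²EI/L_e² = π²×199000×55210/1975² = 27800 N.
P_allow = P_cr/n = 27800/4.4 = 6318 N.

P_allow = 6.32 kN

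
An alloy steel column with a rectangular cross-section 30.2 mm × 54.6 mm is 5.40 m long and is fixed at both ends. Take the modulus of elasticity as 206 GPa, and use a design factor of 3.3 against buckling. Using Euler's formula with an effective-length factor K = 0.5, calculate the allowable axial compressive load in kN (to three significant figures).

Buckling occurs about the weak axis: I_min = h·b³/12 = 54.6×30.2³/12 = 125300 mm⁴ (b = 30.2 mm is the smaller dimension).
Effective length L_e = KL = 0.5×5.40 m = 2700 mm.
Euler critical load P_cr = π²EI/L_e² = π²×206000×125300/2700² = 34950 N.
P_allow = P_cr/n = 34950/3.3 = 10590 N.

P_allow = 10.6 kN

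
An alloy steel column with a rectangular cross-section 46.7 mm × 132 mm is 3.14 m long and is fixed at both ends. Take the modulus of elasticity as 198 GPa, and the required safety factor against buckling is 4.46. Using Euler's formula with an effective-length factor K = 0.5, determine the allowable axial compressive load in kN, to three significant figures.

P_allow = 199 kN

Buckling occurs about the weak axis: I_min = h·b³/12 = 132×46.7³/12 = 1.120×10^6 mm⁴ (b = 46.7 mm is the smaller dimension).
Effective length L_e = KL = 0.5×3.14 m = 1570 mm.
Euler critical load P_cr = π²EI/L_e² = π²×198000×1.120×10^6/1570² = 888200 N.
P_allow = P_cr/n = 888200/4.46 = 199100 N.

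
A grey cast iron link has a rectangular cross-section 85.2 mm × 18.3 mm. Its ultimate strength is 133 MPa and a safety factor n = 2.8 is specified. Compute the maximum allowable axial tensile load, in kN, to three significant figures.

σ_allow = 133/2.8 = 47.50 MPa.
A = 85.2×18.3 = 1559 mm².
F_allow = σ_allow × A = 47.50×1559 = 74060 N.

F_allow = 74.1 kN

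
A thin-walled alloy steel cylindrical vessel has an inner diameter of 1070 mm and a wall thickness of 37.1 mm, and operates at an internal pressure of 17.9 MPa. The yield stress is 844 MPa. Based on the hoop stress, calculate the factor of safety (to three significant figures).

σ_h = pD/(2t) = 17.9×1070/(2×37.1) = 258.1 MPa.
n = 844/258.1 = 3.270.

n = 3.27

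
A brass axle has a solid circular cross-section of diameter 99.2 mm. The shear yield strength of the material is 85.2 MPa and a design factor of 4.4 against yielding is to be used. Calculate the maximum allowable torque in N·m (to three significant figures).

τ_allow = 85.2/4.4 = 19.36 MPa.
For a solid shaft T_allow = τ_allow·πd³/16; πd³/16 = π×99.2³/16 = 191700 mm³.
T_allow = 19.36×191700 = 3.712×10^6 N·mm = 3712 N·m.

T_allow = 3710 N·m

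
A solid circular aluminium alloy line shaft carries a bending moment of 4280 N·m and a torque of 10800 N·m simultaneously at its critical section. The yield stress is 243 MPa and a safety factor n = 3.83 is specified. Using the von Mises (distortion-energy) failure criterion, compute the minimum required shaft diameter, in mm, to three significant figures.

σ_allow = σ_y/n = 243/3.83 = 63.45 MPa.
For a solid shaft σ_b = 32M/(πd³) and τ = 16T/(πd³), so the von Mises stress is σ' = (16/πd³)·√(4M²+3T²).
√(4M²+3T²) = √(4×(4.280×10^6)² + 3×(1.080×10^7)²) = 2.057×10^7 N·mm.
d³ = 16×2.057×10^7/(π×63.45) = 1.651×10^6 mm³.
d = 118.2 mm.

d = 118 mm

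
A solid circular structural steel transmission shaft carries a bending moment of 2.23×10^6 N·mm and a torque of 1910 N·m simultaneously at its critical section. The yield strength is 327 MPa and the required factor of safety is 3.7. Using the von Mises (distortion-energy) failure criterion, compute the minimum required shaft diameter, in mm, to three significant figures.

d = 68.4 mm

σ_allow = σ_y/n = 327/3.7 = 88.38 MPa.
For a solid shaft σ_b = 32M/(πd³) and τ = 16T/(πd³), so the von Mises stress is σ' = (16/πd³)·√(4M²+3T²).
√(4M²+3T²) = √(4×(2.230×10^6)² + 3×(1.910×10^6)²) = 5.553×10^6 N·mm.
d³ = 16×5.553×10^6/(π×88.38) = 320000 mm³.
d = 68.40 mm.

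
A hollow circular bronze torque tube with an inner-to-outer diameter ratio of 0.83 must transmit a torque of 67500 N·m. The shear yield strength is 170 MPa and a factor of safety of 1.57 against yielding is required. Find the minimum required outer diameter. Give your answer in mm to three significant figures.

τ_allow = 170/1.57 = 108.3 MPa.
For a hollow shaft τ = 16T/[πd_o³(1−k⁴)] with k = 0.83, so 1−k⁴ = 0.5254.
d_o³ = 16T/[π τ_allow (1−k⁴)] = 16×6.7500×10^7/(π×108.3×0.5254) = 6.043×10^6 mm³.
d_o = 182.1 mm.

d_o = 182 mm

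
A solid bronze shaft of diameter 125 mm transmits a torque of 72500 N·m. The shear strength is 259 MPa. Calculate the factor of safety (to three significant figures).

τ = 16T/(πd³) = 16×7.2500×10^7/(π×125³) = 189.1 MPa.
n = τ_limit/τ = 259/189.1 = 1.370.

n = 1.37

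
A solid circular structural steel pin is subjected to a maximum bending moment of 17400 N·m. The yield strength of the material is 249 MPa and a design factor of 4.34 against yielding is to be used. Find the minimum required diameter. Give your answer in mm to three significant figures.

d = 146 mm

σ_allow = 249/4.34 = 57.37 MPa.
For a solid circular section σ = 32M/(πd³), so d³ = 32M/(π σ_allow) = 32×1.7400×10^7/(π×57.37) = 3.089×10^6 mm³.
d = 145.6 mm.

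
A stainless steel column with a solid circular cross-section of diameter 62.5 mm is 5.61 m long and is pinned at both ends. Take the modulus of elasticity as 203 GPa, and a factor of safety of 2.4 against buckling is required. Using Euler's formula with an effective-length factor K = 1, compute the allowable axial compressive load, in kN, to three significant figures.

P_allow = 19.9 kN

I = πd⁴/64 = π×62.5⁴/64 = 749000 mm⁴.
Effective length L_e = KL = 1×5.61 m = 5610 mm.
Euler critical load P_cr = π²EI/L_e² = π²×203000×749000/5610² = 47680 N.
P_allow = P_cr/n = 47680/2.4 = 19870 N.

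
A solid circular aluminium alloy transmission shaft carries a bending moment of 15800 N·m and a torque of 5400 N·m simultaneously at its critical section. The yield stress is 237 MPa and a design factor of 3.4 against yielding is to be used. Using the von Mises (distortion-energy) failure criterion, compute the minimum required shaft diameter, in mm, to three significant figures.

σ_allow = σ_y/n = 237/3.4 = 69.71 MPa.
For a solid shaft σ_b = 32M/(πd³) and τ = 16T/(πd³), so the von Mises stress is σ' = (16/πd³)·√(4M²+3T²).
√(4M²+3T²) = √(4×(1.580×10^7)² + 3×(5.400×10^6)²) = 3.296×10^7 N·mm.
d³ = 16×3.296×10^7/(π×69.71) = 2.408×10^6 mm³.
d = 134.0 mm.

d = 134 mm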